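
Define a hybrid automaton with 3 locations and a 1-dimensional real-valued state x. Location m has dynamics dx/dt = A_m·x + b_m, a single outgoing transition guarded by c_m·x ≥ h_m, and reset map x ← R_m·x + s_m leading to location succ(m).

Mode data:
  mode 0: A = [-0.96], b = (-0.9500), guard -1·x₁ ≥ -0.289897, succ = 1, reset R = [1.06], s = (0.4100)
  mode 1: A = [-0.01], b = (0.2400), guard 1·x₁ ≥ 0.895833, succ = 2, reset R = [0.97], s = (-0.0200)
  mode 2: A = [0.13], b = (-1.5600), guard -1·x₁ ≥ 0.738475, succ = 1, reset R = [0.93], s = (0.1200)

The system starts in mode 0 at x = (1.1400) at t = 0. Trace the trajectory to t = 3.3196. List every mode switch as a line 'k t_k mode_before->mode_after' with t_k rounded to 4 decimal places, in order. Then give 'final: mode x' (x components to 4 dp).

1 0.5307 0->1
2 1.3005 1->2
3 2.3243 2->1
final: 1 -0.3235

Mode 0: guard c·x = -0.2899 hit at Δt = 0.5307 (t = 0.5307), x⁻ = (0.2899) → reset → x⁺ = (0.7173), jump to mode 1
Mode 1: guard c·x = 0.8958 hit at Δt = 0.7698 (t = 1.3005), x⁻ = (0.8958) → reset → x⁺ = (0.8490), jump to mode 2
Mode 2: guard c·x = 0.7385 hit at Δt = 1.0238 (t = 2.3243), x⁻ = (-0.7385) → reset → x⁺ = (-0.5668), jump to mode 1
Mode 1: flow for 0.9953 to horizon, guard not reached → x = (-0.3235)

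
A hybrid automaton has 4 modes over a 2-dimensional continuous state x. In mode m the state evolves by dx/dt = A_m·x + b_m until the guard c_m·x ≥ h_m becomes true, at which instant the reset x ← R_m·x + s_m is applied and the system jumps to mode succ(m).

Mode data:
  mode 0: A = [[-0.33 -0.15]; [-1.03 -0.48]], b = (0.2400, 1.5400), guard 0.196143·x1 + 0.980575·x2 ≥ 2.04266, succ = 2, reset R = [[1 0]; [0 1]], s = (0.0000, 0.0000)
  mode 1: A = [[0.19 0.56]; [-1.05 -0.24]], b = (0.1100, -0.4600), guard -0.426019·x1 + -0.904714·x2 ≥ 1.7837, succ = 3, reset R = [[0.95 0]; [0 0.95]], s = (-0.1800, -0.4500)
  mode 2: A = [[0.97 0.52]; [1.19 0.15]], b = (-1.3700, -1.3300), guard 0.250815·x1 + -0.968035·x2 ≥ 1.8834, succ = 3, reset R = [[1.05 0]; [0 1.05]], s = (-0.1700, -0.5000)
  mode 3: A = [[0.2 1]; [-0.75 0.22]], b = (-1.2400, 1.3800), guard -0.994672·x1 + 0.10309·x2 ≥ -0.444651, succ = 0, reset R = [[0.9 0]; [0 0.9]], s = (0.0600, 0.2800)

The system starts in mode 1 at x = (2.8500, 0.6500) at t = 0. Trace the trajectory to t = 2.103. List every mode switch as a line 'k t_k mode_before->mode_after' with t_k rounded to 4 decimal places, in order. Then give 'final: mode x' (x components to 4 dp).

1 1.1900 1->3
2 1.6895 3->0
final: 0 0.3387 -2.0381

Mode 1: guard c·x = 1.7837 hit at Δt = 1.1900 (t = 1.1900), x⁻ = (2.7217, -3.2532) → reset → x⁺ = (2.4056, -3.5405), jump to mode 3
Mode 3: guard c·x = -0.4447 hit at Δt = 0.4995 (t = 1.6895), x⁻ = (0.0604, -3.7309) → reset → x⁺ = (0.1143, -3.0778), jump to mode 0
Mode 0: flow for 0.4135 to horizon, guard not reached → x = (0.3387, -2.0381)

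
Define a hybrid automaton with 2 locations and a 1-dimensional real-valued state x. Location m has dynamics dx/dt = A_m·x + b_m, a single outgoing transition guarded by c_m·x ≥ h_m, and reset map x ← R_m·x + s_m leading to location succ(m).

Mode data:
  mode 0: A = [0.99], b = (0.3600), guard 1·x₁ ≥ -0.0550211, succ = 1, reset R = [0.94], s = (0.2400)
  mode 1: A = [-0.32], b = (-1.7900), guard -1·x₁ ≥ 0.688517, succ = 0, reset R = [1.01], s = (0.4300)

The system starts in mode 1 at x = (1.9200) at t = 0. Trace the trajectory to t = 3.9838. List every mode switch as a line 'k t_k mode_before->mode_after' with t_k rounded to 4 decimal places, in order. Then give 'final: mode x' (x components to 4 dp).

Mode 1: guard c·x = 0.6885 hit at Δt = 1.3326 (t = 1.3326), x⁻ = (-0.6885) → reset → x⁺ = (-0.2654), jump to mode 0
Mode 0: guard c·x = -0.0550 hit at Δt = 1.1563 (t = 2.4889), x⁻ = (-0.0550) → reset → x⁺ = (0.1883), jump to mode 1
Mode 1: guard c·x = 0.6885 hit at Δt = 0.5139 (t = 3.0028), x⁻ = (-0.6885) → reset → x⁺ = (-0.2654), jump to mode 0
Mode 0: flow for 0.9810 to horizon, guard not reached → x = (-0.1042)

1 1.3326 1->0
2 2.4889 0->1
3 3.0028 1->0
final: 0 -0.1042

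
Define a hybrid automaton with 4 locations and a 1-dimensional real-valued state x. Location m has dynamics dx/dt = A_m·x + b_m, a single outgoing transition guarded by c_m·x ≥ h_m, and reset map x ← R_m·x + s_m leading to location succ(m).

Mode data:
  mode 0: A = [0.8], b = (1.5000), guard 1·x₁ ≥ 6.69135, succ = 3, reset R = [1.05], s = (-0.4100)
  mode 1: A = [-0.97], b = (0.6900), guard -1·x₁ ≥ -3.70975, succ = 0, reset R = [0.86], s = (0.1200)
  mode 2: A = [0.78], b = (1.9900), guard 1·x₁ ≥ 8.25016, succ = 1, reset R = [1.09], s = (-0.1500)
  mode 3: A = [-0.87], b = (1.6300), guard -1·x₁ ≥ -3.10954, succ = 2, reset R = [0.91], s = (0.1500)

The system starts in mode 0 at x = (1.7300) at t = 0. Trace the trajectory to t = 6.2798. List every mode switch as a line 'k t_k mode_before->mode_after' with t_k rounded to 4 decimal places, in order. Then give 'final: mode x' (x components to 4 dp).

1 1.0819 0->3
2 2.6275 3->2
3 3.4856 2->1
4 4.5141 1->0
5 5.1416 0->3
final: 3 3.6353

Mode 0: guard c·x = 6.6913 hit at Δt = 1.0819 (t = 1.0819), x⁻ = (6.6913) → reset → x⁺ = (6.6159), jump to mode 3
Mode 3: guard c·x = -3.1095 hit at Δt = 1.5456 (t = 2.6275), x⁻ = (3.1095) → reset → x⁺ = (2.9797), jump to mode 2
Mode 2: guard c·x = 8.2502 hit at Δt = 0.8581 (t = 3.4856), x⁻ = (8.2502) → reset → x⁺ = (8.8427), jump to mode 1
Mode 1: guard c·x = -3.7098 hit at Δt = 1.0285 (t = 4.5141), x⁻ = (3.7098) → reset → x⁺ = (3.3104), jump to mode 0
Mode 0: guard c·x = 6.6913 hit at Δt = 0.6275 (t = 5.1416), x⁻ = (6.6913) → reset → x⁺ = (6.6159), jump to mode 3
Mode 3: flow for 1.1382 to horizon, guard not reached → x = (3.6353)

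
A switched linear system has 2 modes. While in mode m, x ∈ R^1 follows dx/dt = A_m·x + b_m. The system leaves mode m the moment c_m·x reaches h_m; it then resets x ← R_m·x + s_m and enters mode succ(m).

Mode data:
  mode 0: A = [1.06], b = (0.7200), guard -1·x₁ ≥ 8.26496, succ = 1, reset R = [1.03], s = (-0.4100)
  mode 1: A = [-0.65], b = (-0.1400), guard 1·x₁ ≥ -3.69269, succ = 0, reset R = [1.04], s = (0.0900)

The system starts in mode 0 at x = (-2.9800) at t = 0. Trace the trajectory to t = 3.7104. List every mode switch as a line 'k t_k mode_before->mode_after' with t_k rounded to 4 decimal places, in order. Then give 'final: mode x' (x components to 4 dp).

1 1.1255 0->1
2 2.5377 1->0
3 3.3907 0->1
final: 1 -7.2892

Mode 0: guard c·x = 8.2650 hit at Δt = 1.1255 (t = 1.1255), x⁻ = (-8.2650) → reset → x⁺ = (-8.9229), jump to mode 1
Mode 1: guard c·x = -3.6927 hit at Δt = 1.4122 (t = 2.5377), x⁻ = (-3.6927) → reset → x⁺ = (-3.7504), jump to mode 0
Mode 0: guard c·x = 8.2650 hit at Δt = 0.8530 (t = 3.3907), x⁻ = (-8.2650) → reset → x⁺ = (-8.9229), jump to mode 1
Mode 1: flow for 0.3197 to horizon, guard not reached → x = (-7.2892)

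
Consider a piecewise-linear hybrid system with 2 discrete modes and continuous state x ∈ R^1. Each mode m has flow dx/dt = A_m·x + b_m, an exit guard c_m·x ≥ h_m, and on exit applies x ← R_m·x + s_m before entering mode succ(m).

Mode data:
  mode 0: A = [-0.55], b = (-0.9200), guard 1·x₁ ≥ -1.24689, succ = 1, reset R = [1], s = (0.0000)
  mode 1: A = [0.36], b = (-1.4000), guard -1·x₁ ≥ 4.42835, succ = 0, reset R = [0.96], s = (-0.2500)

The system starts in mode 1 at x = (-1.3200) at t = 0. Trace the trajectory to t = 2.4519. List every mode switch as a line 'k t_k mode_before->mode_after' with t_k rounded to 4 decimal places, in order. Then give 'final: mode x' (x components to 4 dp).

1 1.2999 1->0
final: 0 -3.1737

Mode 1: guard c·x = 4.4284 hit at Δt = 1.2999 (t = 1.2999), x⁻ = (-4.4284) → reset → x⁺ = (-4.5012), jump to mode 0
Mode 0: flow for 1.1520 to horizon, guard not reached → x = (-3.1737)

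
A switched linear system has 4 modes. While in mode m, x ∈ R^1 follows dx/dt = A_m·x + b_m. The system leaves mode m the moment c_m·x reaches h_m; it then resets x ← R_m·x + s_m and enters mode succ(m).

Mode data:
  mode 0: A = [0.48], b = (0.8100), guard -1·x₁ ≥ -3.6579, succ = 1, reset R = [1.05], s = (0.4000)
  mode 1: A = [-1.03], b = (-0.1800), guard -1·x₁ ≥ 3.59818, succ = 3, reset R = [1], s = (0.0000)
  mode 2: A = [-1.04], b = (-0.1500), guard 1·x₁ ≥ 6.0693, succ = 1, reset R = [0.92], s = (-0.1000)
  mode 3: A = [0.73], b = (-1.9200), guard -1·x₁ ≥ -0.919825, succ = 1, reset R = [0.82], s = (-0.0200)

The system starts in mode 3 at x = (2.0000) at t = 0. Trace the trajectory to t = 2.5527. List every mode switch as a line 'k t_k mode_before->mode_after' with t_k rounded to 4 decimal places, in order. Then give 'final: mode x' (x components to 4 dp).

1 1.3678 3->1
final: 1 0.0935

Mode 3: guard c·x = -0.9198 hit at Δt = 1.3678 (t = 1.3678), x⁻ = (0.9198) → reset → x⁺ = (0.7343), jump to mode 1
Mode 1: flow for 1.1849 to horizon, guard not reached → x = (0.0935)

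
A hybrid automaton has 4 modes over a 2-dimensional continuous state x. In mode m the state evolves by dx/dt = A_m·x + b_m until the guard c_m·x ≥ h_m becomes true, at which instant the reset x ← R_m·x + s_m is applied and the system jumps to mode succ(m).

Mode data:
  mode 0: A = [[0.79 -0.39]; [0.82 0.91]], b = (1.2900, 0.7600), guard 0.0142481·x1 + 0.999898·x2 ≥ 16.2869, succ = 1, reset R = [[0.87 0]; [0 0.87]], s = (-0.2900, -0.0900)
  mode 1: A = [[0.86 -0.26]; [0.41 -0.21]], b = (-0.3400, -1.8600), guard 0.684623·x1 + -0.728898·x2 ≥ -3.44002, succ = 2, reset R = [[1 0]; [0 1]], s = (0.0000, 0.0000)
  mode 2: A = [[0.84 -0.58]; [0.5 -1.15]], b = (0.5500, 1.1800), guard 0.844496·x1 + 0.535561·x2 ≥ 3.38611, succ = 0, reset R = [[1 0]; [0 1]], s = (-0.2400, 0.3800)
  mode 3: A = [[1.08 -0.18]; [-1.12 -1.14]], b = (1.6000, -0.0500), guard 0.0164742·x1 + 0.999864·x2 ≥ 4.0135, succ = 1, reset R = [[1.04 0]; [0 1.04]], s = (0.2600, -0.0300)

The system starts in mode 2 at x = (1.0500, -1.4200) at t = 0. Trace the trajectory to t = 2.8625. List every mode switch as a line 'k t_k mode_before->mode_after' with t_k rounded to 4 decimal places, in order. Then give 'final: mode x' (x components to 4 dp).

Mode 2: guard c·x = 3.3861 hit at Δt = 0.9648 (t = 0.9648), x⁻ = (3.4266, 0.9194) → reset → x⁺ = (3.1866, 1.2994), jump to mode 0
Mode 0: guard c·x = 16.2869 hit at Δt = 1.3052 (t = 2.2700), x⁻ = (6.7400, 16.1925) → reset → x⁺ = (5.5738, 13.9975), jump to mode 1
Mode 1: flow for 0.5925 to horizon, guard not reached → x = (6.3305, 12.6738)

1 0.9648 2->0
2 2.2700 0->1
final: 1 6.3305 12.6738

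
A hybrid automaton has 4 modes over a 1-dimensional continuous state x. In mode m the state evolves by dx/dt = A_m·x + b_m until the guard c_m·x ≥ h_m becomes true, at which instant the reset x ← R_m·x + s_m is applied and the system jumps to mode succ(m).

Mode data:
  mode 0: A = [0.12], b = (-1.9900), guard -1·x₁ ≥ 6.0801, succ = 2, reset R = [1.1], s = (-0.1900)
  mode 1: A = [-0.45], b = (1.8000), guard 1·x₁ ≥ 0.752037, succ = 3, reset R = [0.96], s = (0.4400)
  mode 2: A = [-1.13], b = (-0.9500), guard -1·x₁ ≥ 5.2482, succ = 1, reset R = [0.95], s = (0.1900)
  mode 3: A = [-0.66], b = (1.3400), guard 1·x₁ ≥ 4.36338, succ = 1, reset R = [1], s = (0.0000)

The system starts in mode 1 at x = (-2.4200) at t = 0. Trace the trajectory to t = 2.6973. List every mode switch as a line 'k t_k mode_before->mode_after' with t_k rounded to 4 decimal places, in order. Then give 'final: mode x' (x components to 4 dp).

Mode 1: guard c·x = 0.7520 hit at Δt = 1.5142 (t = 1.5142), x⁻ = (0.7520) → reset → x⁺ = (1.1620), jump to mode 3
Mode 3: flow for 1.1831 to horizon, guard not reached → x = (1.6326)

1 1.5142 1->3
final: 3 1.6326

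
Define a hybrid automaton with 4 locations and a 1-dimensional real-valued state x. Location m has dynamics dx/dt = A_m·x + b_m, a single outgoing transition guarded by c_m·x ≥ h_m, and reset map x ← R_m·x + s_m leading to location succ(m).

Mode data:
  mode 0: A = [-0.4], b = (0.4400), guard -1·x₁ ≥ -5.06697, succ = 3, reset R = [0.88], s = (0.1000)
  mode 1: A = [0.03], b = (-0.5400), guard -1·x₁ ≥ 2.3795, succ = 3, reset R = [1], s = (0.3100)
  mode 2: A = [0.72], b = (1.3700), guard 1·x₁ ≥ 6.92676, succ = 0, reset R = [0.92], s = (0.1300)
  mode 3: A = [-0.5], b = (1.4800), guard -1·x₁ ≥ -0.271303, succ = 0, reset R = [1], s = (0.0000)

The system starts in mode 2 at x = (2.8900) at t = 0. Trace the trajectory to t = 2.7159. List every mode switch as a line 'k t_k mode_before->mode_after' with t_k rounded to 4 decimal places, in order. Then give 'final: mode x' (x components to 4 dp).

Mode 2: guard c·x = 6.9268 hit at Δt = 0.8486 (t = 0.8486), x⁻ = (6.9268) → reset → x⁺ = (6.5026), jump to mode 0
Mode 0: guard c·x = -5.0670 hit at Δt = 0.7722 (t = 1.6208), x⁻ = (5.0670) → reset → x⁺ = (4.5589), jump to mode 3
Mode 3: flow for 1.0951 to horizon, guard not reached → x = (3.8848)

1 0.8486 2->0
2 1.6208 0->3
final: 3 3.8848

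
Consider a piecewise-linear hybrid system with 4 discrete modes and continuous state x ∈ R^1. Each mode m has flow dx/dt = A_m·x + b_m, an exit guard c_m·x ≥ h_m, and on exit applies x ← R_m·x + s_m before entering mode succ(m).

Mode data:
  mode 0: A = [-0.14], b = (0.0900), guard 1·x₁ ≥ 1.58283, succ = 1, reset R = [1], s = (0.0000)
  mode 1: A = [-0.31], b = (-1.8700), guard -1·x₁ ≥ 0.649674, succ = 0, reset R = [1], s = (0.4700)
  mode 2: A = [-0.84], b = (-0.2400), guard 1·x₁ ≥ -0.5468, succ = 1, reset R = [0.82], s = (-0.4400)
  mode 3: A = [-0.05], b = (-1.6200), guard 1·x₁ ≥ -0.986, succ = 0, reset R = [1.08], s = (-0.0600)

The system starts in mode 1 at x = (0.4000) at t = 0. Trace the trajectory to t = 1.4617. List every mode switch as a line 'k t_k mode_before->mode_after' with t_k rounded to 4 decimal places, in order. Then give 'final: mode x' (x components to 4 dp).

1 0.5747 1->0
final: 0 -0.0836

Mode 1: guard c·x = 0.6497 hit at Δt = 0.5747 (t = 0.5747), x⁻ = (-0.6497) → reset → x⁺ = (-0.1797), jump to mode 0
Mode 0: flow for 0.8870 to horizon, guard not reached → x = (-0.0836)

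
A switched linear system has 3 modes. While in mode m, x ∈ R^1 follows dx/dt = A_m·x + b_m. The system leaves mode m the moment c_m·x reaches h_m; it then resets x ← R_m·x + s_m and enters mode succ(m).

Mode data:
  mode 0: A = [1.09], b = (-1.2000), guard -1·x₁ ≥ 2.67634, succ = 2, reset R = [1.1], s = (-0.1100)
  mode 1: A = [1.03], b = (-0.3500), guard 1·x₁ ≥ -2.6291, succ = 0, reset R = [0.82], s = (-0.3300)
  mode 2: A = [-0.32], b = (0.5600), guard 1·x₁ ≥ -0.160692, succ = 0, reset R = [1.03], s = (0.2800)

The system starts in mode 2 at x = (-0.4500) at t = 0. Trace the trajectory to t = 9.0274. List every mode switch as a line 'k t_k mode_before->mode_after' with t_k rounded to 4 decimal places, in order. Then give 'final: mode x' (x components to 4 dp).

Mode 2: guard c·x = -0.1607 hit at Δt = 0.4406 (t = 0.4406), x⁻ = (-0.1607) → reset → x⁺ = (0.1145), jump to mode 0
Mode 0: guard c·x = 2.6763 hit at Δt = 1.2318 (t = 1.6724), x⁻ = (-2.6763) → reset → x⁺ = (-3.0540), jump to mode 2
Mode 2: guard c·x = -0.1607 hit at Δt = 2.8812 (t = 4.5536), x⁻ = (-0.1607) → reset → x⁺ = (0.1145), jump to mode 0
Mode 0: guard c·x = 2.6763 hit at Δt = 1.2318 (t = 5.7854), x⁻ = (-2.6763) → reset → x⁺ = (-3.0540), jump to mode 2
Mode 2: guard c·x = -0.1607 hit at Δt = 2.8812 (t = 8.6666), x⁻ = (-0.1607) → reset → x⁺ = (0.1145), jump to mode 0
Mode 0: flow for 0.3608 to horizon, guard not reached → x = (-0.3609)

1 0.4406 2->0
2 1.6724 0->2
3 4.5536 2->0
4 5.7854 0->2
5 8.6666 2->0
final: 0 -0.3609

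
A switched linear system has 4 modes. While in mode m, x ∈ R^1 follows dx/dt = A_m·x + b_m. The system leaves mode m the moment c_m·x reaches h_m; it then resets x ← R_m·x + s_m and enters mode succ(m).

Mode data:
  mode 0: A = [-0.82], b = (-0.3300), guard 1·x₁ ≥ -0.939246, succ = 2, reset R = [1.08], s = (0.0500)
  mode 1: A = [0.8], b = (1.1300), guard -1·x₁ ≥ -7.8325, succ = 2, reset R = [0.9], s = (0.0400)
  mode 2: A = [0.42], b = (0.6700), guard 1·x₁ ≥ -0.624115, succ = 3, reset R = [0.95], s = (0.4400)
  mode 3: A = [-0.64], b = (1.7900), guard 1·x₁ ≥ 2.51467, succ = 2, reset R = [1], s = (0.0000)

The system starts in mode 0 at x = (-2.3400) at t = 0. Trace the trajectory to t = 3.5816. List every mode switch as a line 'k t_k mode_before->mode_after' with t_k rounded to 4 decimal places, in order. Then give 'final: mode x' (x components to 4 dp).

Mode 0: guard c·x = -0.9392 hit at Δt = 1.5653 (t = 1.5653), x⁻ = (-0.9392) → reset → x⁺ = (-0.9644), jump to mode 2
Mode 2: guard c·x = -0.6241 hit at Δt = 1.0271 (t = 2.5924), x⁻ = (-0.6241) → reset → x⁺ = (-0.1529), jump to mode 3
Mode 3: flow for 0.9892 to horizon, guard not reached → x = (1.2307)

1 1.5653 0->2
2 2.5924 2->3
final: 3 1.2307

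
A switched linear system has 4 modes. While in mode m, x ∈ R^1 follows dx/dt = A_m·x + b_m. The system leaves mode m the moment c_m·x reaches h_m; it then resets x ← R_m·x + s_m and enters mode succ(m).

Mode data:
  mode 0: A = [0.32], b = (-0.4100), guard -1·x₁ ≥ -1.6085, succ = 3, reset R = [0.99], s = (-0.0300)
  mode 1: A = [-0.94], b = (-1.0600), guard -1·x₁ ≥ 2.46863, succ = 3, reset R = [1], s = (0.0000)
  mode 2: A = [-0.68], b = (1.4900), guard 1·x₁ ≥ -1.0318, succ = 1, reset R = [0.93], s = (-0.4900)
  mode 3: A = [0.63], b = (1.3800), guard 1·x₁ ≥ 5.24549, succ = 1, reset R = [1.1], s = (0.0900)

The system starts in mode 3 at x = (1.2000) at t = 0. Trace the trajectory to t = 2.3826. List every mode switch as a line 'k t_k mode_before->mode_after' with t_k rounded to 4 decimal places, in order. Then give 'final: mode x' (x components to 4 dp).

Mode 3: guard c·x = 5.2455 hit at Δt = 1.2466 (t = 1.2466), x⁻ = (5.2455) → reset → x⁺ = (5.8600), jump to mode 1
Mode 1: flow for 1.1360 to horizon, guard not reached → x = (1.2744)

1 1.2466 3->1
final: 1 1.2744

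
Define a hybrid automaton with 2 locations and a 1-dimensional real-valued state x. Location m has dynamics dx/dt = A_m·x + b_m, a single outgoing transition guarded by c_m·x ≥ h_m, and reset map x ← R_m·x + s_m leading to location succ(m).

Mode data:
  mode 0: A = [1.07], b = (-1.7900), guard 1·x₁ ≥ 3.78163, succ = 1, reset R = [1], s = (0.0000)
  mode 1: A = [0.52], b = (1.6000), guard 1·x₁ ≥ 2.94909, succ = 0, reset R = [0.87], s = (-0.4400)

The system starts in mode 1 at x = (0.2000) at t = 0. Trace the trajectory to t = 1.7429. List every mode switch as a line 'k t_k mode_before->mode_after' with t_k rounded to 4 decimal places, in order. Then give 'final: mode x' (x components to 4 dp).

1 1.1715 1->0
final: 0 2.5074

Mode 1: guard c·x = 2.9491 hit at Δt = 1.1715 (t = 1.1715), x⁻ = (2.9491) → reset → x⁺ = (2.1257), jump to mode 0
Mode 0: flow for 0.5714 to horizon, guard not reached → x = (2.5074)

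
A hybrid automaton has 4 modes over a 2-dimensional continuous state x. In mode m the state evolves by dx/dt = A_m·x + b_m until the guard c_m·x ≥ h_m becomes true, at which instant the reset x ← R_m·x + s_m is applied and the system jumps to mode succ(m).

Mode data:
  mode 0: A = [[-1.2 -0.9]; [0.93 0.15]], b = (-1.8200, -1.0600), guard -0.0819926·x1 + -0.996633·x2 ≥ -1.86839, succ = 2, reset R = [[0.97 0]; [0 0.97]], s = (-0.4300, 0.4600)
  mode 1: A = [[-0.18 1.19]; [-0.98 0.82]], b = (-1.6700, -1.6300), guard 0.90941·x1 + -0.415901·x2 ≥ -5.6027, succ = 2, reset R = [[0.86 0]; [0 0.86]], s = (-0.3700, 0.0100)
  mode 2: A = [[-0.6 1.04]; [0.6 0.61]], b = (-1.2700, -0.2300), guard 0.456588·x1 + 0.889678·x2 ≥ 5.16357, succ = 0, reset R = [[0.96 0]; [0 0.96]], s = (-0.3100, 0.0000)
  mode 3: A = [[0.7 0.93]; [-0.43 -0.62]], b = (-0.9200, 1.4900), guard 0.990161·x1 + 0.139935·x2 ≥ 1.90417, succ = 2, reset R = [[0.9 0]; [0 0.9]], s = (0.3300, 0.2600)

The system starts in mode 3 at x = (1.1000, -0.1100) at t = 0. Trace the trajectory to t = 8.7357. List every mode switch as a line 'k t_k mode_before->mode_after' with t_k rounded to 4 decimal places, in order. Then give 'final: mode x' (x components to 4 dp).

1 1.5881 3->2
2 3.0674 2->0
3 4.3990 0->2
4 6.4980 2->0
5 7.7910 0->2
final: 2 -1.0165 2.5112

Mode 3: guard c·x = 1.9042 hit at Δt = 1.5881 (t = 1.5881), x⁻ = (1.7972, 0.8909) → reset → x⁺ = (1.9475, 1.0618), jump to mode 2
Mode 2: guard c·x = 5.1636 hit at Δt = 1.4793 (t = 3.0674), x⁻ = (2.3943, 4.5751) → reset → x⁺ = (1.9886, 4.3921), jump to mode 0
Mode 0: guard c·x = -1.8684 hit at Δt = 1.3316 (t = 4.3990), x⁻ = (-2.8658, 2.1105) → reset → x⁺ = (-3.2099, 2.5072), jump to mode 2
Mode 2: guard c·x = 5.1636 hit at Δt = 2.0990 (t = 6.4980), x⁻ = (1.6321, 4.9663) → reset → x⁺ = (1.2568, 4.7676), jump to mode 0
Mode 0: guard c·x = -1.8684 hit at Δt = 1.2930 (t = 7.7910), x⁻ = (-3.0197, 2.1231) → reset → x⁺ = (-3.3591, 2.5194), jump to mode 2
Mode 2: flow for 0.9447 to horizon, guard not reached → x = (-1.0165, 2.5112)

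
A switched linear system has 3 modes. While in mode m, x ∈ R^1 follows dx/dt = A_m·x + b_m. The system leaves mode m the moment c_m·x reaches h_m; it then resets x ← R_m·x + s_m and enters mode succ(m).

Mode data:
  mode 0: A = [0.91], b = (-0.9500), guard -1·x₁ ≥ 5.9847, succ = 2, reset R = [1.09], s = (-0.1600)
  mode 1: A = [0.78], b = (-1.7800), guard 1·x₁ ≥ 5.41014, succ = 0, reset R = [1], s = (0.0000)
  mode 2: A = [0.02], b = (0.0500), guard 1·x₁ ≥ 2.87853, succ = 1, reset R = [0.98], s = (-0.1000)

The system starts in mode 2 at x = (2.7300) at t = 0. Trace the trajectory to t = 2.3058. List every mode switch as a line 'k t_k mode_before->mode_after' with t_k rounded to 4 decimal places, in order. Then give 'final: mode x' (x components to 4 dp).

Mode 2: guard c·x = 2.8785 hit at Δt = 1.4002 (t = 1.4002), x⁻ = (2.8785) → reset → x⁺ = (2.7210), jump to mode 1
Mode 1: flow for 0.9056 to horizon, guard not reached → x = (3.1716)

1 1.4002 2->1
final: 1 3.1716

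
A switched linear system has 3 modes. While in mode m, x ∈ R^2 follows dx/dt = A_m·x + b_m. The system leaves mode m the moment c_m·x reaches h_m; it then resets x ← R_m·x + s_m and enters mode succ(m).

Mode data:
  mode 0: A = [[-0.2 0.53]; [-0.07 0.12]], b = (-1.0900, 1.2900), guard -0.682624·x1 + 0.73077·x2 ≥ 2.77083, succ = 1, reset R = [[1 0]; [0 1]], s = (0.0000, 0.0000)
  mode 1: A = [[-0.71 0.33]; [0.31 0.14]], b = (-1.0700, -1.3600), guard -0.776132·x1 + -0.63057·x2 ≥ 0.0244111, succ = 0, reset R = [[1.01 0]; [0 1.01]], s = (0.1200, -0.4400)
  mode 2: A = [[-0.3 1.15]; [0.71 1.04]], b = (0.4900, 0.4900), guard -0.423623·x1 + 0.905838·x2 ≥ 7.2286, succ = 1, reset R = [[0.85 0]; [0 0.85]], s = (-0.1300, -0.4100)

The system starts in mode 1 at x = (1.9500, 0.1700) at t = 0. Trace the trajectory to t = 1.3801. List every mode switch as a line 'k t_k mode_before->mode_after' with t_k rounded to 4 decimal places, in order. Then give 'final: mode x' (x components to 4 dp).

Mode 1: guard c·x = 0.0244 hit at Δt = 0.7605 (t = 0.7605), x⁻ = (0.4650, -0.6111) → reset → x⁺ = (0.5897, -1.0572), jump to mode 0
Mode 0: flow for 0.6196 to horizon, guard not reached → x = (-0.3261, -0.3139)

1 0.7605 1->0
final: 0 -0.3261 -0.3139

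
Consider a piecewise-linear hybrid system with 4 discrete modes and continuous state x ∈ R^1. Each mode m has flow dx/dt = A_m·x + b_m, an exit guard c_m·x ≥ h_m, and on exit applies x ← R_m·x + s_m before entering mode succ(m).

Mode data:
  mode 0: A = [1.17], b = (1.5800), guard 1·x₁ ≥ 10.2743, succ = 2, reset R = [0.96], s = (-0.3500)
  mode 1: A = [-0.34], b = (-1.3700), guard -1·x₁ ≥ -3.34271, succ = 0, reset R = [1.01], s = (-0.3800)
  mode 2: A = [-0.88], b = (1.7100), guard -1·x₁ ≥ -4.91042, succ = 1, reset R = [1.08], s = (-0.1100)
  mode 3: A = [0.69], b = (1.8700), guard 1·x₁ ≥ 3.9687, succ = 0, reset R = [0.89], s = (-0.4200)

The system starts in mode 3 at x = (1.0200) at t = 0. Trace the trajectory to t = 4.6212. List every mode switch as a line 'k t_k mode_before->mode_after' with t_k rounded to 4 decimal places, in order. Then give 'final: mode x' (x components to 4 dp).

Mode 3: guard c·x = 3.9687 hit at Δt = 0.8442 (t = 0.8442), x⁻ = (3.9687) → reset → x⁺ = (3.1121), jump to mode 0
Mode 0: guard c·x = 10.2743 hit at Δt = 0.8183 (t = 1.6625), x⁻ = (10.2743) → reset → x⁺ = (9.5133), jump to mode 2
Mode 2: guard c·x = -4.9104 hit at Δt = 1.0643 (t = 2.7268), x⁻ = (4.9104) → reset → x⁺ = (5.1933), jump to mode 1
Mode 1: guard c·x = -3.3427 hit at Δt = 0.6587 (t = 3.3855), x⁻ = (3.3427) → reset → x⁺ = (2.9961), jump to mode 0
Mode 0: guard c·x = 10.2743 hit at Δt = 0.8408 (t = 4.2263), x⁻ = (10.2743) → reset → x⁺ = (9.5133), jump to mode 2
Mode 2: flow for 0.3949 to horizon, guard not reached → x = (7.2911)

1 0.8442 3->0
2 1.6625 0->2
3 2.7268 2->1
4 3.3855 1->0
5 4.2263 0->2
final: 2 7.2911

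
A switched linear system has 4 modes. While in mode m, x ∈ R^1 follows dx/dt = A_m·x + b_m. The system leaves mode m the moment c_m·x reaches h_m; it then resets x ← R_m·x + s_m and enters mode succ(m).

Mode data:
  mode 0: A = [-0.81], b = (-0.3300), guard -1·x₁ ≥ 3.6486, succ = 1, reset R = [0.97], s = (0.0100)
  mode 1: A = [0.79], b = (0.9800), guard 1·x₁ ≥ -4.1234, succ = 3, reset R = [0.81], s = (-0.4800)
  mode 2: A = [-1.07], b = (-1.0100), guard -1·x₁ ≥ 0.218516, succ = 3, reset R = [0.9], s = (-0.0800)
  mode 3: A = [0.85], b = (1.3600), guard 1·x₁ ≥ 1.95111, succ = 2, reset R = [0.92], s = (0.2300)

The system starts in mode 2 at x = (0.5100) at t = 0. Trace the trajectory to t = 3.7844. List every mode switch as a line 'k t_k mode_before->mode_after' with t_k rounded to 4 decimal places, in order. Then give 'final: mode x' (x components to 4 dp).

1 0.6498 2->3
2 1.8111 3->2
3 3.1281 2->3
final: 3 0.7117

Mode 2: guard c·x = 0.2185 hit at Δt = 0.6498 (t = 0.6498), x⁻ = (-0.2185) → reset → x⁺ = (-0.2767), jump to mode 3
Mode 3: guard c·x = 1.9511 hit at Δt = 1.1613 (t = 1.8111), x⁻ = (1.9511) → reset → x⁺ = (2.0250), jump to mode 2
Mode 2: guard c·x = 0.2185 hit at Δt = 1.3170 (t = 3.1281), x⁻ = (-0.2185) → reset → x⁺ = (-0.2767), jump to mode 3
Mode 3: flow for 0.6563 to horizon, guard not reached → x = (0.7117)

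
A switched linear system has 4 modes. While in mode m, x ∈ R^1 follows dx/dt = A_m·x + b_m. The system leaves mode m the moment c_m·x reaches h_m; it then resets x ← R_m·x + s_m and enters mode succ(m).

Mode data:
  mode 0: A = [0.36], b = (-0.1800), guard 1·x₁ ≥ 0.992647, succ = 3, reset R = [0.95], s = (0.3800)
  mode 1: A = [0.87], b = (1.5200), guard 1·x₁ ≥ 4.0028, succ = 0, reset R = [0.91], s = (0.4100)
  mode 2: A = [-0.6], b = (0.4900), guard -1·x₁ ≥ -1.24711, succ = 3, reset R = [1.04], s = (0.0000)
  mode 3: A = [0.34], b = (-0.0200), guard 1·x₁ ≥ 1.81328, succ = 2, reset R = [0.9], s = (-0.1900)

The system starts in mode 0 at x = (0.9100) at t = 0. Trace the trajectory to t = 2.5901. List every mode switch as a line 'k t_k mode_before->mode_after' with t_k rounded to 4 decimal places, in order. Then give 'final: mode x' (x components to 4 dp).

Mode 0: guard c·x = 0.9926 hit at Δt = 0.5101 (t = 0.5101), x⁻ = (0.9926) → reset → x⁺ = (1.3230), jump to mode 3
Mode 3: guard c·x = 1.8133 hit at Δt = 0.9639 (t = 1.4740), x⁻ = (1.8133) → reset → x⁺ = (1.4420), jump to mode 2
Mode 2: guard c·x = -1.2471 hit at Δt = 0.6223 (t = 2.0963), x⁻ = (1.2471) → reset → x⁺ = (1.2970), jump to mode 3
Mode 3: flow for 0.4938 to horizon, guard not reached → x = (1.5233)

1 0.5101 0->3
2 1.4740 3->2
3 2.0963 2->3
final: 3 1.5233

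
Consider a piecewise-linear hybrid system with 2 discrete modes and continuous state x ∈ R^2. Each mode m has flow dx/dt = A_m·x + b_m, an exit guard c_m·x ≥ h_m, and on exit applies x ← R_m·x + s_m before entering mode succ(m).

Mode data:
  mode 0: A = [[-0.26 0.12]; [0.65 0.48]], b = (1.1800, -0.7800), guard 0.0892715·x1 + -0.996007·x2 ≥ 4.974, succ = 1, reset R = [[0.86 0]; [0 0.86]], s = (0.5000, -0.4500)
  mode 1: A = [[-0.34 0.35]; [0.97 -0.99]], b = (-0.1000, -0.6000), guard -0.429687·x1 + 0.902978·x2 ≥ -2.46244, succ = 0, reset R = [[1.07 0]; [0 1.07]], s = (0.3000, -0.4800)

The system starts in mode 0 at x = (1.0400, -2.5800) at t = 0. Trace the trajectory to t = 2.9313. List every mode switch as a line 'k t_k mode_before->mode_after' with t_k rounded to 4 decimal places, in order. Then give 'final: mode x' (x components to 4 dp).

Mode 0: guard c·x = 4.9740 hit at Δt = 1.3851 (t = 1.3851), x⁻ = (1.5816, -4.8522) → reset → x⁺ = (1.8602, -4.6229), jump to mode 1
Mode 1: guard c·x = -2.4624 hit at Δt = 0.5845 (t = 1.9696), x⁻ = (0.8643, -2.3157) → reset → x⁺ = (1.2248, -2.9578), jump to mode 0
Mode 0: flow for 0.9617 to horizon, guard not reached → x = (1.5768, -4.5265)

1 1.3851 0->1
2 1.9696 1->0
final: 0 1.5768 -4.5265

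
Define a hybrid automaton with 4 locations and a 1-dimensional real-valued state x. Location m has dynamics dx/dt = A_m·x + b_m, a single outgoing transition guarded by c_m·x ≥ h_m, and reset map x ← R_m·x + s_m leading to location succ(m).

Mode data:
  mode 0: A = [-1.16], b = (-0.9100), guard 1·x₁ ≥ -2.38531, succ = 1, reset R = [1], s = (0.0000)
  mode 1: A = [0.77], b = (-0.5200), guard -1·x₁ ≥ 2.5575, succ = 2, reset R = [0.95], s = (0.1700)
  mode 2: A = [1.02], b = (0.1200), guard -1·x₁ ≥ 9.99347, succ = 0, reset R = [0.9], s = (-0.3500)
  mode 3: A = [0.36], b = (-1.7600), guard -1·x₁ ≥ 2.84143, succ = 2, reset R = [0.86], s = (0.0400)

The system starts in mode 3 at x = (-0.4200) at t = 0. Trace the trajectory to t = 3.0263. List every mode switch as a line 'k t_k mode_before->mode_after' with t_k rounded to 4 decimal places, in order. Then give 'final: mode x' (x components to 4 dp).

1 1.0438 3->2
2 2.4784 2->0
final: 0 -5.3180

Mode 3: guard c·x = 2.8414 hit at Δt = 1.0438 (t = 1.0438), x⁻ = (-2.8414) → reset → x⁺ = (-2.4036), jump to mode 2
Mode 2: guard c·x = 9.9935 hit at Δt = 1.4346 (t = 2.4784), x⁻ = (-9.9935) → reset → x⁺ = (-9.3441), jump to mode 0
Mode 0: flow for 0.5479 to horizon, guard not reached → x = (-5.3180)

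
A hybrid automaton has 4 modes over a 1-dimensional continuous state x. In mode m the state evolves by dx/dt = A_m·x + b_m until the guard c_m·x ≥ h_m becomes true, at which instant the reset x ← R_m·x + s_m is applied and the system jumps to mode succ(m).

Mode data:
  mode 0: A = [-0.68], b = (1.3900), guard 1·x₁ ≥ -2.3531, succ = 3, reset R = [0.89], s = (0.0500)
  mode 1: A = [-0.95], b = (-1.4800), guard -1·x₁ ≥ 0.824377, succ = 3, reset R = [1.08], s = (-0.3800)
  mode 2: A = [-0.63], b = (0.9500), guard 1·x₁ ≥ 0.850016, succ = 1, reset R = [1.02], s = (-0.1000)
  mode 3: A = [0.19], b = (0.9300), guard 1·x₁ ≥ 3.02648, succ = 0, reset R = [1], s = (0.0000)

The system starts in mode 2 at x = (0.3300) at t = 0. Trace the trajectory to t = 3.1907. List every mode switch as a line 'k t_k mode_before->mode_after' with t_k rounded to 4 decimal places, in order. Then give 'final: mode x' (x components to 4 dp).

1 0.9245 2->1
2 2.1388 1->3
final: 3 -0.4685

Mode 2: guard c·x = 0.8500 hit at Δt = 0.9245 (t = 0.9245), x⁻ = (0.8500) → reset → x⁺ = (0.7670), jump to mode 1
Mode 1: guard c·x = 0.8244 hit at Δt = 1.2143 (t = 2.1388), x⁻ = (-0.8244) → reset → x⁺ = (-1.2703), jump to mode 3
Mode 3: flow for 1.0519 to horizon, guard not reached → x = (-0.4685)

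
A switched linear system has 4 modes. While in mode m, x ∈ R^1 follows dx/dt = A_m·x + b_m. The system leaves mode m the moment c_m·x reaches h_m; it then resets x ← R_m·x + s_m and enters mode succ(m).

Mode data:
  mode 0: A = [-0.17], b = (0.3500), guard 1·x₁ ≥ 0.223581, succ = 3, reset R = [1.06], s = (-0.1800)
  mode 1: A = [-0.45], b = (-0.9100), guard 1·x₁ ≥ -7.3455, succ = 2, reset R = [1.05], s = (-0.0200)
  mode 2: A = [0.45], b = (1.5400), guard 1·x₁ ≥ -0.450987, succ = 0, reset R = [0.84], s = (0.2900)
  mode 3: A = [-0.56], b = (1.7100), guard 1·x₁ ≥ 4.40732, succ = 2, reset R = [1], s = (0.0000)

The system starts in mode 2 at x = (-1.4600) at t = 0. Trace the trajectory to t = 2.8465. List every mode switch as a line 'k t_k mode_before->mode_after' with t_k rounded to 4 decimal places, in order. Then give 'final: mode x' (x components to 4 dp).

Mode 2: guard c·x = -0.4510 hit at Δt = 0.9220 (t = 0.9220), x⁻ = (-0.4510) → reset → x⁺ = (-0.0888), jump to mode 0
Mode 0: guard c·x = 0.2236 hit at Δt = 0.9247 (t = 1.8467), x⁻ = (0.2236) → reset → x⁺ = (0.0570), jump to mode 3
Mode 3: flow for 0.9998 to horizon, guard not reached → x = (1.3417)

1 0.9220 2->0
2 1.8467 0->3
final: 3 1.3417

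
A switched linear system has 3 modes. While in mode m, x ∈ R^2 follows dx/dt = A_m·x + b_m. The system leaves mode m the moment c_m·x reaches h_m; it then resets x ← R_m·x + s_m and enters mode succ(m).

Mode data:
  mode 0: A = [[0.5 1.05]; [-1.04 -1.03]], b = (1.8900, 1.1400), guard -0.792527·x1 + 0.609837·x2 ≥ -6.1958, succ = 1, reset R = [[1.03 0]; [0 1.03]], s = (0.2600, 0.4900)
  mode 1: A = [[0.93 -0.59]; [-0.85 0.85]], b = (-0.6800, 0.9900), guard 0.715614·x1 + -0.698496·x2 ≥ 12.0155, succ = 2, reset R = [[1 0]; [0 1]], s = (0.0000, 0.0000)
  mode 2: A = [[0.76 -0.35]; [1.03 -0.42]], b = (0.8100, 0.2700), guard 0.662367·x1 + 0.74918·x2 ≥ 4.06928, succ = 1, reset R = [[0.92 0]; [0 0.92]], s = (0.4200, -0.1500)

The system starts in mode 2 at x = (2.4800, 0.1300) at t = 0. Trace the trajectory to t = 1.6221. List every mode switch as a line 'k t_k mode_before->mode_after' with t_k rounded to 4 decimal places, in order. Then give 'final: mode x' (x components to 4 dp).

1 0.5352 2->1
final: 1 9.8166 -3.2585

Mode 2: guard c·x = 4.0693 hit at Δt = 0.5352 (t = 0.5352), x⁻ = (4.0538, 1.8475) → reset → x⁺ = (4.1495, 1.5497), jump to mode 1
Mode 1: flow for 1.0869 to horizon, guard not reached → x = (9.8166, -3.2585)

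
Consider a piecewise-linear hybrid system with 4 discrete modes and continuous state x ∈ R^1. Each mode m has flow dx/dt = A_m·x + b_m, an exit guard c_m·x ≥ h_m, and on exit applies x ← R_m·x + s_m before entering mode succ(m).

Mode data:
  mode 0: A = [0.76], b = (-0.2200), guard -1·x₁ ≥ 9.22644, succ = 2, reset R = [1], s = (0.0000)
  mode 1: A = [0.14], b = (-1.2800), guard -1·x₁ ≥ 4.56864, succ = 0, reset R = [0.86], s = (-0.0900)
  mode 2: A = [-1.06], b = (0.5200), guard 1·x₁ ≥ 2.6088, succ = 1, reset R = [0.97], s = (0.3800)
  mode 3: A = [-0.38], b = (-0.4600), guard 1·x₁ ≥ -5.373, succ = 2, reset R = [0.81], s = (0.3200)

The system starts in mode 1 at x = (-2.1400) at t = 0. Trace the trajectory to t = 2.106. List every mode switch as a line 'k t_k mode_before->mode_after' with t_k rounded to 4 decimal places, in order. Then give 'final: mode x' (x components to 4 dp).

1 1.3925 1->0
final: 0 -7.1207

Mode 1: guard c·x = 4.5686 hit at Δt = 1.3925 (t = 1.3925), x⁻ = (-4.5686) → reset → x⁺ = (-4.0190), jump to mode 0
Mode 0: flow for 0.7135 to horizon, guard not reached → x = (-7.1207)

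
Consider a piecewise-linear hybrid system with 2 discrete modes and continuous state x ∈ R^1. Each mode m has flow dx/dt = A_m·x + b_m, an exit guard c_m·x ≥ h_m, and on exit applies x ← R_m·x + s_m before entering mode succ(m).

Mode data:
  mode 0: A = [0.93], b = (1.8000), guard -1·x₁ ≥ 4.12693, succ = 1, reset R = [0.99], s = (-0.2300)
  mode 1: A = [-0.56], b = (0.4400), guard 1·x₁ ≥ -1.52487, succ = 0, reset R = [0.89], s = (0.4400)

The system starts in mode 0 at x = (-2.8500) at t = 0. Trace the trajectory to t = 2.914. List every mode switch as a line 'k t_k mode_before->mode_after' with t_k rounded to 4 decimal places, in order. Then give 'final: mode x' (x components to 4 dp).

1 0.9397 0->1
2 2.3540 1->0
final: 0 -0.2212

Mode 0: guard c·x = 4.1269 hit at Δt = 0.9397 (t = 0.9397), x⁻ = (-4.1269) → reset → x⁺ = (-4.3157), jump to mode 1
Mode 1: guard c·x = -1.5249 hit at Δt = 1.4143 (t = 2.3540), x⁻ = (-1.5249) → reset → x⁺ = (-0.9171), jump to mode 0
Mode 0: flow for 0.5600 to horizon, guard not reached → x = (-0.2212)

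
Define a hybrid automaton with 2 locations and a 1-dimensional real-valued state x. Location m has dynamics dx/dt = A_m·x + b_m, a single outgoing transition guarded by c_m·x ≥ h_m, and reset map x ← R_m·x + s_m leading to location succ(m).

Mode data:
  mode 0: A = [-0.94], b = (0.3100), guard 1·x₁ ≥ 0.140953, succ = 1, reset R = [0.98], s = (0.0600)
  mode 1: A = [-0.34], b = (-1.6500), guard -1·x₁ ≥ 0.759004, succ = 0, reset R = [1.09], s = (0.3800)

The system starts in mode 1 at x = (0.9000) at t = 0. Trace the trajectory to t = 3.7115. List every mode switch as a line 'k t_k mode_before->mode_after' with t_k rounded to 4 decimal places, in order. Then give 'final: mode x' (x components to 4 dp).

1 1.0006 1->0
2 2.5056 0->1
3 3.1235 1->0
final: 0 -0.1174

Mode 1: guard c·x = 0.7590 hit at Δt = 1.0006 (t = 1.0006), x⁻ = (-0.7590) → reset → x⁺ = (-0.4473), jump to mode 0
Mode 0: guard c·x = 0.1410 hit at Δt = 1.5050 (t = 2.5056), x⁻ = (0.1410) → reset → x⁺ = (0.1981), jump to mode 1
Mode 1: guard c·x = 0.7590 hit at Δt = 0.6179 (t = 3.1235), x⁻ = (-0.7590) → reset → x⁺ = (-0.4473), jump to mode 0
Mode 0: flow for 0.5880 to horizon, guard not reached → x = (-0.1174)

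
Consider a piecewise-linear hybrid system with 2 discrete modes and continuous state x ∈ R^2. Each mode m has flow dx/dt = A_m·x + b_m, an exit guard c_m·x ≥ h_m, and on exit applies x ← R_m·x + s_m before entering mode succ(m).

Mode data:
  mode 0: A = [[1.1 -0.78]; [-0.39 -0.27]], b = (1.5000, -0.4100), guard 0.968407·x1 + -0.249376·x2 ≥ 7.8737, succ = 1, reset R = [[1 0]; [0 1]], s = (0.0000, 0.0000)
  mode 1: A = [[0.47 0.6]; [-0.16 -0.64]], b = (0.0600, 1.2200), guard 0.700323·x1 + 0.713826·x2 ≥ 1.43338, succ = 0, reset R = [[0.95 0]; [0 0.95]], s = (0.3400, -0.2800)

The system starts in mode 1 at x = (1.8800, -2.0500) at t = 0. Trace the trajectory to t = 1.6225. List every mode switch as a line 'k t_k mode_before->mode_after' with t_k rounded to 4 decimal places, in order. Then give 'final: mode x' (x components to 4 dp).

Mode 1: guard c·x = 1.4334 hit at Δt = 1.1502 (t = 1.1502), x⁻ = (2.3000, -0.2485) → reset → x⁺ = (2.5250, -0.5161), jump to mode 0
Mode 0: flow for 0.4723 to horizon, guard not reached → x = (5.5816, -1.3157)

1 1.1502 1->0
final: 0 5.5816 -1.3157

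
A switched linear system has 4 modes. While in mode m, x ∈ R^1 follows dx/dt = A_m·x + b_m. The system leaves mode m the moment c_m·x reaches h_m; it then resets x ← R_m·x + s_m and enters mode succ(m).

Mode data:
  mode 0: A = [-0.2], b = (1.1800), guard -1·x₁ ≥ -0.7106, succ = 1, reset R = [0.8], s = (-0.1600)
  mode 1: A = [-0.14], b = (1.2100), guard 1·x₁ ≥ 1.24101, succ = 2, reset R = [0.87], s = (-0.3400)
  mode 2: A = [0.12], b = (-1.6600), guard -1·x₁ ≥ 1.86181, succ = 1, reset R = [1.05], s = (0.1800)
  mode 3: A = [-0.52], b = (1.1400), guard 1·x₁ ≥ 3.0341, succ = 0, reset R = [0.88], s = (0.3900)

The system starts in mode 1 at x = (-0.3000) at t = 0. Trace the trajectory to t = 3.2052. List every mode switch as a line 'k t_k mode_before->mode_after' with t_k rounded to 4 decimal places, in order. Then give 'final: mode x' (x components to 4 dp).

1 1.3509 1->2
2 2.8611 2->1
final: 1 -1.2849

Mode 1: guard c·x = 1.2410 hit at Δt = 1.3509 (t = 1.3509), x⁻ = (1.2410) → reset → x⁺ = (0.7397), jump to mode 2
Mode 2: guard c·x = 1.8618 hit at Δt = 1.5102 (t = 2.8611), x⁻ = (-1.8618) → reset → x⁺ = (-1.7749), jump to mode 1
Mode 1: flow for 0.3441 to horizon, guard not reached → x = (-1.2849)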